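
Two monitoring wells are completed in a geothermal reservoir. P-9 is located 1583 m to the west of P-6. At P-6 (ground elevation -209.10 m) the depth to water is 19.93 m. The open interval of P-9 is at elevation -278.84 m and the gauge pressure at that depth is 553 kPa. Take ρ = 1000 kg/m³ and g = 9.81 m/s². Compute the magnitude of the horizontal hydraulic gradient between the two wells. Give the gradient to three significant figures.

i ≈ 0.00414

Total head at P-6: h = -209.10 − 19.93 = -229.03 m.
Pressure head at P-9: ψ = P/(ρg) = 553×1000 / (1000 × 9.81) = 56.37 m.
Total head at P-9: h = z + ψ = -278.84 + 56.37 = -222.47 m.
Head difference: h(P-6) − h(P-9) = -229.03 − (-222.47) = -6.56 m.
Hydraulic gradient: i = |Δh| / L = 6.56 / 1583 = 0.00414.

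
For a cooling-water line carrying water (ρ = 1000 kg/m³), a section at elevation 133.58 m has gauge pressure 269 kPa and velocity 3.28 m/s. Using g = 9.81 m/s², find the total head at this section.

Pressure head ψ = P/(ρg) = 269×1000 / (1000 × 9.81) = 27.42 m.
Velocity head = v²/(2g) = 3.28² / (2 × 9.81) = 0.548 m.
h = z + ψ + v²/(2g) = 133.58 + 27.42 + 0.548 = 161.55 m.

h ≈ 161.55 m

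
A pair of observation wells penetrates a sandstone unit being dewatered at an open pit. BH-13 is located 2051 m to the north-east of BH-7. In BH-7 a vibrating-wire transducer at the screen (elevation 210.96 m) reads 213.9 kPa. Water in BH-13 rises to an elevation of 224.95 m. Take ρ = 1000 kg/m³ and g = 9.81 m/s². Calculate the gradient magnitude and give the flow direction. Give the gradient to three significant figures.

Pressure head at BH-7: ψ = P/(ρg) = 213.9×1000 / (1000 × 9.81) = 21.80 m.
Total head at BH-7: h = z + ψ = 210.96 + 21.80 = 232.76 m.
Total head at BH-13: h = 224.95 m (water level in the piezometer is the total head).
Head difference: h(BH-7) − h(BH-13) = 232.76 − 224.95 = 7.81 m.
Hydraulic gradient: i = |Δh| / L = 7.81 / 2051 = 0.00381.
Flow is from higher to lower head: from BH-7 toward BH-13, i.e. toward the north-east.

i ≈ 0.00381; groundwater flows toward the north-east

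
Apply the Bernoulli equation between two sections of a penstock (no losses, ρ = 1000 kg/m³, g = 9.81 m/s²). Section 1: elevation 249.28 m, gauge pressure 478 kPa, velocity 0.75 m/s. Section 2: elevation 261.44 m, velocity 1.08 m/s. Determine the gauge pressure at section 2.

Pressure head at 1: ψ₁ = P₁/(ρg) = 478×1000 / (1000 × 9.81) = 48.73 m.
Velocity heads: v₁²/2g = 0.75²/19.62 = 0.029 m; v₂²/2g = 1.08²/19.62 = 0.059 m.
Total head H = z₁ + ψ₁ + v₁²/2g = 249.28 + 48.73 + 0.029 = 298.04 m.
ψ₂ = H − z₂ − v₂²/2g = 298.04 − 261.44 − 0.059 = 36.54 m.
P₂ = ρgψ₂ = 1000 × 9.81 × 36.54 ≈ 358 kPa.

P₂ ≈ 358 kPa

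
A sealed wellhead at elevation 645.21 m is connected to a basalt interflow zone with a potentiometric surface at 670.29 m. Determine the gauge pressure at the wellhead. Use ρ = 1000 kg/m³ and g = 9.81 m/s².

P ≈ 246 kPa

Head above the cap: Δh = 670.29 − 645.21 = 25.08 m.
P = ρgΔh = 1000 × 9.81 × 25.08 = 246035 Pa ≈ 246 kPa.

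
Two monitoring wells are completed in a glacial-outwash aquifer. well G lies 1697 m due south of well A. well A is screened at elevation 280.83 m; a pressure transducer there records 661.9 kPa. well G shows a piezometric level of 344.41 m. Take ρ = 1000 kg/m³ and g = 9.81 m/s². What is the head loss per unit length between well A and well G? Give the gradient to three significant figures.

Pressure head at well A: ψ = P/(ρg) = 661.9×1000 / (1000 × 9.81) = 67.47 m.
Total head at well A: h = z + ψ = 280.83 + 67.47 = 348.30 m.
Total head at well G: h = 344.41 m (water level in the piezometer is the total head).
Head difference: h(well A) − h(well G) = 348.30 − 344.41 = 3.89 m.
Hydraulic gradient: i = |Δh| / L = 3.89 / 1697 = 0.00229.

i ≈ 0.00229 m/m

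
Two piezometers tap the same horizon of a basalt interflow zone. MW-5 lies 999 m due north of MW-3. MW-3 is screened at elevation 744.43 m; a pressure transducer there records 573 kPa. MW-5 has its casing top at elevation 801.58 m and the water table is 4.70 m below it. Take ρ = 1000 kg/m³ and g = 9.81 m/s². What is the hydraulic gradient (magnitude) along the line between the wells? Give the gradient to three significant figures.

i ≈ 0.00597

Pressure head at MW-3: ψ = P/(ρg) = 573×1000 / (1000 × 9.81) = 58.41 m.
Total head at MW-3: h = z + ψ = 744.43 + 58.41 = 802.84 m.
Total head at MW-5: h = 801.58 − 4.70 = 796.88 m.
Head difference: h(MW-3) − h(MW-5) = 802.84 − 796.88 = 5.96 m.
Hydraulic gradient: i = |Δh| / L = 5.96 / 999 = 0.00597.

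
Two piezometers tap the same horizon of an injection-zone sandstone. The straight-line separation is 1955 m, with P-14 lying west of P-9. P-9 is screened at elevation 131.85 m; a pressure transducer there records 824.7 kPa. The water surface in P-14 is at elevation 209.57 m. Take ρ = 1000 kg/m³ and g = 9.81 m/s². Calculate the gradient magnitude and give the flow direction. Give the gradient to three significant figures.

Pressure head at P-9: ψ = P/(ρg) = 824.7×1000 / (1000 × 9.81) = 84.07 m.
Total head at P-9: h = z + ψ = 131.85 + 84.07 = 215.92 m.
Total head at P-14: h = 209.57 m (water level in the piezometer is the total head).
Head difference: h(P-9) − h(P-14) = 215.92 − 209.57 = 6.35 m.
Hydraulic gradient: i = |Δh| / L = 6.35 / 1955 = 0.00325.
Flow is from higher to lower head: from P-9 toward P-14, i.e. toward the west.

i ≈ 0.00325; groundwater flows toward the west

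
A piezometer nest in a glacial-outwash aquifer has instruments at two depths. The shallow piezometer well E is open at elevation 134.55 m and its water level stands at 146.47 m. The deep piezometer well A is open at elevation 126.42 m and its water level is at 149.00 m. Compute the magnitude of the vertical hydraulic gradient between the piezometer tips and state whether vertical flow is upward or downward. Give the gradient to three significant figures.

|i_v| ≈ 0.311; vertical flow is upward

Total head at well E: h = 146.47 m (water level in the standpipe).
Total head at well A: h = 149.00 m.
Δh = h(well E) − h(well A) = 146.47 − 149.00 = -2.53 m.
Vertical separation Δz = 134.55 − 126.42 = 8.13 m.
|i_v| = |Δh| / Δz = 2.53 / 8.13 = 0.311.
Head is higher in the deep piezometer, so vertical flow is upward (discharge condition).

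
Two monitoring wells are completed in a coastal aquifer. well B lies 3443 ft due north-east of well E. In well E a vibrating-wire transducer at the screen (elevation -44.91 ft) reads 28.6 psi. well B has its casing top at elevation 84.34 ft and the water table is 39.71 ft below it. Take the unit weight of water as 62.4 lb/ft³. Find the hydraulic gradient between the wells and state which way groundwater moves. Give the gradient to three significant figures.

i ≈ 0.00684; groundwater flows toward the south-west

Pressure head at well E: ψ = 144·P/γ = 144 × 28.6 / 62.4 = 66.00 ft.
Total head at well E: h = z + ψ = -44.91 + 66.00 = 21.09 ft.
Total head at well B: h = 84.34 − 39.71 = 44.63 ft.
Head difference: h(well E) − h(well B) = 21.09 − 44.63 = -23.54 ft.
Hydraulic gradient: i = |Δh| / L = 23.54 / 3443 = 0.00684.
Flow is from higher to lower head: from well B toward well E, i.e. toward the south-west.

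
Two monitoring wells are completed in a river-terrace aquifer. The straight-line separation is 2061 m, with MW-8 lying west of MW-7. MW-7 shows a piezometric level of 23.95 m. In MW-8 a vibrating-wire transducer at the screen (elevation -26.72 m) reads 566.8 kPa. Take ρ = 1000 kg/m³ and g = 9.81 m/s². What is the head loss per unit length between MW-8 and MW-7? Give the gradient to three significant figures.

Total head at MW-7: h = 23.95 m (water level in the piezometer is the total head).
Pressure head at MW-8: ψ = P/(ρg) = 566.8×1000 / (1000 × 9.81) = 57.78 m.
Total head at MW-8: h = z + ψ = -26.72 + 57.78 = 31.06 m.
Head difference: h(MW-7) − h(MW-8) = 23.95 − 31.06 = -7.11 m.
Hydraulic gradient: i = |Δh| / L = 7.11 / 2061 = 0.00345.

i ≈ 0.00345 m/m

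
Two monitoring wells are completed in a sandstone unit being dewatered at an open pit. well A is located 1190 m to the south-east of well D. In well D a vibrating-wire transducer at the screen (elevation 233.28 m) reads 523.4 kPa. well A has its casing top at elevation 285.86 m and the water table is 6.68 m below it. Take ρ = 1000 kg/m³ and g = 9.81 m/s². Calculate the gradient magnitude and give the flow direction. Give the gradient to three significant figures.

Pressure head at well D: ψ = P/(ρg) = 523.4×1000 / (1000 × 9.81) = 53.35 m.
Total head at well D: h = z + ψ = 233.28 + 53.35 = 286.63 m.
Total head at well A: h = 285.86 − 6.68 = 279.18 m.
Head difference: h(well D) − h(well A) = 286.63 − 279.18 = 7.45 m.
Hydraulic gradient: i = |Δh| / L = 7.45 / 1190 = 0.00626.
Flow is from higher to lower head: from well D toward well A, i.e. toward the south-east.

i ≈ 0.00626; groundwater flows toward the south-east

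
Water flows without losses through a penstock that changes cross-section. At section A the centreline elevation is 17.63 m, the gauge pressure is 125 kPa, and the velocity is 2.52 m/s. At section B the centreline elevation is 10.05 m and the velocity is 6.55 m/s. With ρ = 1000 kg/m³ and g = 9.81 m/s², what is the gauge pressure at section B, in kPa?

Pressure head at A: ψ₁ = P₁/(ρg) = 125×1000 / (1000 × 9.81) = 12.74 m.
Velocity heads: v₁²/2g = 2.52²/19.62 = 0.324 m; v₂²/2g = 6.55²/19.62 = 2.187 m.
Total head H = z₁ + ψ₁ + v₁²/2g = 17.63 + 12.74 + 0.324 = 30.69 m.
ψ₂ = H − z₂ − v₂²/2g = 30.69 − 10.05 − 2.187 = 18.45 m.
P₂ = ρgψ₂ = 1000 × 9.81 × 18.45 ≈ 181 kPa.

P₂ ≈ 181 kPa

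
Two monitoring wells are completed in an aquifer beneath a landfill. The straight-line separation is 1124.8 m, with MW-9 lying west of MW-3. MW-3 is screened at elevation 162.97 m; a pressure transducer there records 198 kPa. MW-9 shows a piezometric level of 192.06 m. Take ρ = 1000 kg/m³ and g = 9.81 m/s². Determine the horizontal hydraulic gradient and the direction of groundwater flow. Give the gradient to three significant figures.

Pressure head at MW-3: ψ = P/(ρg) = 198×1000 / (1000 × 9.81) = 20.18 m.
Total head at MW-3: h = z + ψ = 162.97 + 20.18 = 183.15 m.
Total head at MW-9: h = 192.06 m (water level in the piezometer is the total head).
Head difference: h(MW-3) − h(MW-9) = 183.15 − 192.06 = -8.91 m.
Hydraulic gradient: i = |Δh| / L = 8.91 / 1124.8 = 0.00792.
Flow is from higher to lower head: from MW-9 toward MW-3, i.e. toward the east.

i ≈ 0.00792; groundwater flows toward the east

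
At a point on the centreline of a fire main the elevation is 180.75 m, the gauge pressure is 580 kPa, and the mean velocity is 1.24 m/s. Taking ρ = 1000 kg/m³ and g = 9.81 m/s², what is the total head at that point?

h ≈ 239.95 m

Pressure head ψ = P/(ρg) = 580×1000 / (1000 × 9.81) = 59.12 m.
Velocity head = v²/(2g) = 1.24² / (2 × 9.81) = 0.078 m.
h = z + ψ + v²/(2g) = 180.75 + 59.12 + 0.078 = 239.95 m.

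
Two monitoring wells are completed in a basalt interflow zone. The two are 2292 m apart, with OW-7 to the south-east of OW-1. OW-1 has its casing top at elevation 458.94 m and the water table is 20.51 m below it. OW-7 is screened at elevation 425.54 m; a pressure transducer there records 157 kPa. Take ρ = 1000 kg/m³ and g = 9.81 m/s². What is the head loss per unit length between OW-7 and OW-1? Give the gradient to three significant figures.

i ≈ 0.00136 m/m

Total head at OW-1: h = 458.94 − 20.51 = 438.43 m.
Pressure head at OW-7: ψ = P/(ρg) = 157×1000 / (1000 × 9.81) = 16.00 m.
Total head at OW-7: h = z + ψ = 425.54 + 16.00 = 441.54 m.
Head difference: h(OW-1) − h(OW-7) = 438.43 − 441.54 = -3.11 m.
Hydraulic gradient: i = |Δh| / L = 3.11 / 2292 = 0.00136.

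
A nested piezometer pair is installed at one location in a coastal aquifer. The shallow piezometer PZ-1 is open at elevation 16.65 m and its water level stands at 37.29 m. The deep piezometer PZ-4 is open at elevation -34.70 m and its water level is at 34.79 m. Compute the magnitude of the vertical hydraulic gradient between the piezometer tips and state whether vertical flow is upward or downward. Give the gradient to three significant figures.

Total head at PZ-1: h = 37.29 m (water level in the standpipe).
Total head at PZ-4: h = 34.79 m.
Δh = h(PZ-1) − h(PZ-4) = 37.29 − 34.79 = 2.50 m.
Vertical separation Δz = 16.65 − (-34.70) = 51.35 m.
|i_v| = |Δh| / Δz = 2.50 / 51.35 = 0.0487.
Head is higher in the shallow piezometer, so vertical flow is downward (recharge condition).

|i_v| ≈ 0.0487; vertical flow is downward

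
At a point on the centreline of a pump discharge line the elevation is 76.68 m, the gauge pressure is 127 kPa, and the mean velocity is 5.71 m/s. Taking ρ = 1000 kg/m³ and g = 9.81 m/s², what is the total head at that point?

h ≈ 91.29 m

Pressure head ψ = P/(ρg) = 127×1000 / (1000 × 9.81) = 12.95 m.
Velocity head = v²/(2g) = 5.71² / (2 × 9.81) = 1.662 m.
h = z + ψ + v²/(2g) = 76.68 + 12.95 + 1.662 = 91.29 m.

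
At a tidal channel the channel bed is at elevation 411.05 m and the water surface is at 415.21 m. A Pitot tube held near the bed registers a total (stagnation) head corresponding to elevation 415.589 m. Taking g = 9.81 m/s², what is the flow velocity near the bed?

Near the bed, under hydrostatic conditions, the piezometric head (z + ψ) equals the free-surface elevation, 415.21 m.
Velocity head = total − piezometric = 415.589 − 415.21 = 0.379 m.
v = √(2g·h_v) = √(2 × 9.81 × 0.379) = 2.73 m/s.

v ≈ 2.73 m/s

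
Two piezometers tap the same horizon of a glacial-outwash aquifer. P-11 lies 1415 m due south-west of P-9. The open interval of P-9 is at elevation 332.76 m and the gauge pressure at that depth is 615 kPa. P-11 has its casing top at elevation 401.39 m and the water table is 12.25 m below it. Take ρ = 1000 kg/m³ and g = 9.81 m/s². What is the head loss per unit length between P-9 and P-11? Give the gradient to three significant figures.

i ≈ 0.00446 m/m

Pressure head at P-9: ψ = P/(ρg) = 615×1000 / (1000 × 9.81) = 62.69 m.
Total head at P-9: h = z + ψ = 332.76 + 62.69 = 395.45 m.
Total head at P-11: h = 401.39 − 12.25 = 389.14 m.
Head difference: h(P-9) − h(P-11) = 395.45 − 389.14 = 6.31 m.
Hydraulic gradient: i = |Δh| / L = 6.31 / 1415 = 0.00446.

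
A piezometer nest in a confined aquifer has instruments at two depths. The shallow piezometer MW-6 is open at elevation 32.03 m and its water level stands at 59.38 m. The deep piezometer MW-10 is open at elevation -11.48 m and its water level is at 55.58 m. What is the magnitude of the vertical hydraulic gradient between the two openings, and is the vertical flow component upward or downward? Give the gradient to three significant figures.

Total head at MW-6: h = 59.38 m (water level in the standpipe).
Total head at MW-10: h = 55.58 m.
Δh = h(MW-6) − h(MW-10) = 59.38 − 55.58 = 3.80 m.
Vertical separation Δz = 32.03 − (-11.48) = 43.51 m.
|i_v| = |Δh| / Δz = 3.80 / 43.51 = 0.0873.
Head is higher in the shallow piezometer, so vertical flow is downward (recharge condition).

|i_v| ≈ 0.0873; vertical flow is downward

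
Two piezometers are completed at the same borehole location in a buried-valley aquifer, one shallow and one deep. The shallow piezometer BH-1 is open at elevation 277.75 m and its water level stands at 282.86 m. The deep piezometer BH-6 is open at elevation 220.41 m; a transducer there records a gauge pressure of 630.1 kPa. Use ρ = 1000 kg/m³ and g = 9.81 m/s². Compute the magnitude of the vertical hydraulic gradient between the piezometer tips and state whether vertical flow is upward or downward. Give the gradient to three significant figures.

|i_v| ≈ 0.0310; vertical flow is upward

Total head at BH-1: h = 282.86 m (water level in the standpipe).
Pressure head at BH-6: ψ = P/(ρg) = 630.1×1000 / (1000 × 9.81) = 64.23 m.
Total head at BH-6: h = z + ψ = 220.41 + 64.23 = 284.64 m.
Δh = h(BH-1) − h(BH-6) = 282.86 − 284.64 = -1.78 m.
Vertical separation Δz = 277.75 − 220.41 = 57.34 m.
|i_v| = |Δh| / Δz = 1.78 / 57.34 = 0.0310.
Head is higher in the deep piezometer, so vertical flow is upward (discharge condition).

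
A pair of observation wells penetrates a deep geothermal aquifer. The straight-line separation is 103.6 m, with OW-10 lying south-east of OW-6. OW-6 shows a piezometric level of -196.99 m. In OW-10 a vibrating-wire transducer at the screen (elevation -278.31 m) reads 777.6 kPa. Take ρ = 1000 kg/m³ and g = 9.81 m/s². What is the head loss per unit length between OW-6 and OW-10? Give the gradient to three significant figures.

Total head at OW-6: h = -196.99 m (water level in the piezometer is the total head).
Pressure head at OW-10: ψ = P/(ρg) = 777.6×1000 / (1000 × 9.81) = 79.27 m.
Total head at OW-10: h = z + ψ = -278.31 + 79.27 = -199.04 m.
Head difference: h(OW-6) − h(OW-10) = -196.99 − (-199.04) = 2.05 m.
Hydraulic gradient: i = |Δh| / L = 2.05 / 103.6 = 0.0198.

i ≈ 0.0198 m/m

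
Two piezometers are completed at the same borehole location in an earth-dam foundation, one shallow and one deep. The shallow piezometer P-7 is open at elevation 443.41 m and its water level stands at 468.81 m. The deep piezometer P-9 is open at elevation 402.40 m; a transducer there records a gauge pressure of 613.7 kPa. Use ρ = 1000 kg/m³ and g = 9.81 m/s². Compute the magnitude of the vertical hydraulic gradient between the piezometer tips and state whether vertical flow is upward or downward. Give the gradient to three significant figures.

|i_v| ≈ 0.0939; vertical flow is downward

Total head at P-7: h = 468.81 m (water level in the standpipe).
Pressure head at P-9: ψ = P/(ρg) = 613.7×1000 / (1000 × 9.81) = 62.56 m.
Total head at P-9: h = z + ψ = 402.40 + 62.56 = 464.96 m.
Δh = h(P-7) − h(P-9) = 468.81 − 464.96 = 3.85 m.
Vertical separation Δz = 443.41 − 402.40 = 41.01 m.
|i_v| = |Δh| / Δz = 3.85 / 41.01 = 0.0939.
Head is higher in the shallow piezometer, so vertical flow is downward (recharge condition).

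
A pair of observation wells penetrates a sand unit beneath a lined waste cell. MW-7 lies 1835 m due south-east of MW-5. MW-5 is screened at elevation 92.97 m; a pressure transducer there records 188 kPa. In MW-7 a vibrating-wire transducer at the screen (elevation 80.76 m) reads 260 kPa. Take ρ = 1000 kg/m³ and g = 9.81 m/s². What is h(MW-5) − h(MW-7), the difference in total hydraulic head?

Δh ≈ 4.87 m

Pressure head at MW-5: ψ = P/(ρg) = 188×1000 / (1000 × 9.81) = 19.16 m.
Total head at MW-5: h = z + ψ = 92.97 + 19.16 = 112.13 m.
Pressure head at MW-7: ψ = P/(ρg) = 260×1000 / (1000 × 9.81) = 26.50 m.
Total head at MW-7: h = z + ψ = 80.76 + 26.50 = 107.26 m.
Head difference: h(MW-5) − h(MW-7) = 112.13 − 107.26 = 4.87 m.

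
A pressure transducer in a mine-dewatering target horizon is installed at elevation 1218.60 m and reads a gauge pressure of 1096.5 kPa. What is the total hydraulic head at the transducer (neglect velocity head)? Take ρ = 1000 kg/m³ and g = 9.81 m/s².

h ≈ 1330.37 m

ψ = P/(ρg) = 1096.5×1000 / (1000 × 9.81) = 111.77 m.
h = z + ψ = 1218.60 + 111.77 = 1330.37 m.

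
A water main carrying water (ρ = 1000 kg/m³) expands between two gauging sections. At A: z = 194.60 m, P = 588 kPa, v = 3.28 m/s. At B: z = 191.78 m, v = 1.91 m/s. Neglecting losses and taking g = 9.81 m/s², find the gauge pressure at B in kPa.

Pressure head at A: ψ₁ = P₁/(ρg) = 588×1000 / (1000 × 9.81) = 59.94 m.
Velocity heads: v₁²/2g = 3.28²/19.62 = 0.548 m; v₂²/2g = 1.91²/19.62 = 0.186 m.
Total head H = z₁ + ψ₁ + v₁²/2g = 194.60 + 59.94 + 0.548 = 255.09 m.
ψ₂ = H − z₂ − v₂²/2g = 255.09 − 191.78 − 0.186 = 63.12 m.
P₂ = ρgψ₂ = 1000 × 9.81 × 63.12 ≈ 619 kPa.

P₂ ≈ 619 kPa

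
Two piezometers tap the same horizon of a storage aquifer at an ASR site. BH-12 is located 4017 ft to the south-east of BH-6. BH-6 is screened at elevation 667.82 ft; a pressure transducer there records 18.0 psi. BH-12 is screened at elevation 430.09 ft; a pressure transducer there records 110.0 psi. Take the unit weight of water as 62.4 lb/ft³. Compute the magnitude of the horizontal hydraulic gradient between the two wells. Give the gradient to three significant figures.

i ≈ 0.00633

Pressure head at BH-6: ψ = 144·P/γ = 144 × 18.0 / 62.4 = 41.54 ft.
Total head at BH-6: h = z + ψ = 667.82 + 41.54 = 709.36 ft.
Pressure head at BH-12: ψ = 144·P/γ = 144 × 110.0 / 62.4 = 253.85 ft.
Total head at BH-12: h = z + ψ = 430.09 + 253.85 = 683.94 ft.
Head difference: h(BH-6) − h(BH-12) = 709.36 − 683.94 = 25.42 ft.
Hydraulic gradient: i = |Δh| / L = 25.42 / 4017 = 0.00633.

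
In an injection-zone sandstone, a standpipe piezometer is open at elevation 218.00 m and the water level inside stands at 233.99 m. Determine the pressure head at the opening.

Total head h = 233.99 m (the water-surface elevation in the piezometer).
Pressure head ψ = h − z = 233.99 − 218.00 = 15.99 m.

ψ ≈ 15.99 m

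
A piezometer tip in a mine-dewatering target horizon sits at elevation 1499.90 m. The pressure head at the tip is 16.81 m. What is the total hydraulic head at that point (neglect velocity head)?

h ≈ 1516.71 m

h = z + ψ = 1499.90 + 16.81 = 1516.71 m.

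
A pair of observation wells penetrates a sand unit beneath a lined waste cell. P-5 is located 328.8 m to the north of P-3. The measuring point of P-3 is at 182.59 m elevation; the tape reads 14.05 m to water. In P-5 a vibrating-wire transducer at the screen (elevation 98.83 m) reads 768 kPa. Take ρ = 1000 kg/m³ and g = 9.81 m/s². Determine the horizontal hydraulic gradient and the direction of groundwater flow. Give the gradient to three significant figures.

Total head at P-3: h = 182.59 − 14.05 = 168.54 m.
Pressure head at P-5: ψ = P/(ρg) = 768×1000 / (1000 × 9.81) = 78.29 m.
Total head at P-5: h = z + ψ = 98.83 + 78.29 = 177.12 m.
Head difference: h(P-3) − h(P-5) = 168.54 − 177.12 = -8.58 m.
Hydraulic gradient: i = |Δh| / L = 8.58 / 328.8 = 0.0261.
Flow is from higher to lower head: from P-5 toward P-3, i.e. toward the south.

i ≈ 0.0261; groundwater flows toward the south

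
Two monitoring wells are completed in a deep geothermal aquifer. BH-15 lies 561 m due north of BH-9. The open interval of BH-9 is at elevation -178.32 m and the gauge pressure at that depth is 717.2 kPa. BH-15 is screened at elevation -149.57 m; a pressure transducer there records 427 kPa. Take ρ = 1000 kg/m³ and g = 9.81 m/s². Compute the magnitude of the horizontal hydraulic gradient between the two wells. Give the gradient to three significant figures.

i ≈ 0.00148

Pressure head at BH-9: ψ = P/(ρg) = 717.2×1000 / (1000 × 9.81) = 73.11 m.
Total head at BH-9: h = z + ψ = -178.32 + 73.11 = -105.21 m.
Pressure head at BH-15: ψ = P/(ρg) = 427×1000 / (1000 × 9.81) = 43.53 m.
Total head at BH-15: h = z + ψ = -149.57 + 43.53 = -106.04 m.
Head difference: h(BH-9) − h(BH-15) = -105.21 − (-106.04) = 0.83 m.
Hydraulic gradient: i = |Δh| / L = 0.83 / 561 = 0.00148.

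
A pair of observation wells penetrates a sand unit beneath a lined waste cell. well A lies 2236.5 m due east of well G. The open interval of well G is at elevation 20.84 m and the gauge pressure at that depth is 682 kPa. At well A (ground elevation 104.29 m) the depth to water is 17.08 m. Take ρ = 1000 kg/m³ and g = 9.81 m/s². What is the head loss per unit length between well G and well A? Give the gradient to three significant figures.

i ≈ 0.00141 m/m

Pressure head at well G: ψ = P/(ρg) = 682×1000 / (1000 × 9.81) = 69.52 m.
Total head at well G: h = z + ψ = 20.84 + 69.52 = 90.36 m.
Total head at well A: h = 104.29 − 17.08 = 87.21 m.
Head difference: h(well G) − h(well A) = 90.36 − 87.21 = 3.15 m.
Hydraulic gradient: i = |Δh| / L = 3.15 / 2236.5 = 0.00141.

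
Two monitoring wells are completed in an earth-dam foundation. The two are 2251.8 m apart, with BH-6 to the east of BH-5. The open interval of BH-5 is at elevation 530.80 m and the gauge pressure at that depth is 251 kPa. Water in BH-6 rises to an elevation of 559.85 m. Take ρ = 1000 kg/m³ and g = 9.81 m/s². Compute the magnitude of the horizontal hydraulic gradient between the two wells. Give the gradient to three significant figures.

Pressure head at BH-5: ψ = P/(ρg) = 251×1000 / (1000 × 9.81) = 25.59 m.
Total head at BH-5: h = z + ψ = 530.80 + 25.59 = 556.39 m.
Total head at BH-6: h = 559.85 m (water level in the piezometer is the total head).
Head difference: h(BH-5) − h(BH-6) = 556.39 − 559.85 = -3.46 m.
Hydraulic gradient: i = |Δh| / L = 3.46 / 2251.8 = 0.00154.

i ≈ 0.00154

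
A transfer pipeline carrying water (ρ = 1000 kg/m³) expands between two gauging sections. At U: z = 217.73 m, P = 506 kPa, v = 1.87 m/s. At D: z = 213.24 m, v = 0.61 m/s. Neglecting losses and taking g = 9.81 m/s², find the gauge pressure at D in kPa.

P₂ ≈ 552 kPa

Pressure head at U: ψ₁ = P₁/(ρg) = 506×1000 / (1000 × 9.81) = 51.58 m.
Velocity heads: v₁²/2g = 1.87²/19.62 = 0.178 m; v₂²/2g = 0.61²/19.62 = 0.019 m.
Total head H = z₁ + ψ₁ + v₁²/2g = 217.73 + 51.58 + 0.178 = 269.49 m.
ψ₂ = H − z₂ − v₂²/2g = 269.49 − 213.24 − 0.019 = 56.23 m.
P₂ = ρgψ₂ = 1000 × 9.81 × 56.23 ≈ 552 kPa.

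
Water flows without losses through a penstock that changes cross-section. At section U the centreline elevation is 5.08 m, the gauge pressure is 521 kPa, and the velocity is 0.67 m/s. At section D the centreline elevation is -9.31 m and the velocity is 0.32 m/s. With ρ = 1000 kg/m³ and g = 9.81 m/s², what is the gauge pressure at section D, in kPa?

Pressure head at U: ψ₁ = P₁/(ρg) = 521×1000 / (1000 × 9.81) = 53.11 m.
Velocity heads: v₁²/2g = 0.67²/19.62 = 0.023 m; v₂²/2g = 0.32²/19.62 = 0.005 m.
Total head H = z₁ + ψ₁ + v₁²/2g = 5.08 + 53.11 + 0.023 = 58.21 m.
ψ₂ = H − z₂ − v₂²/2g = 58.21 − (-9.31) − 0.005 = 67.52 m.
P₂ = ρgψ₂ = 1000 × 9.81 × 67.52 ≈ 662 kPa.

P₂ ≈ 662 kPa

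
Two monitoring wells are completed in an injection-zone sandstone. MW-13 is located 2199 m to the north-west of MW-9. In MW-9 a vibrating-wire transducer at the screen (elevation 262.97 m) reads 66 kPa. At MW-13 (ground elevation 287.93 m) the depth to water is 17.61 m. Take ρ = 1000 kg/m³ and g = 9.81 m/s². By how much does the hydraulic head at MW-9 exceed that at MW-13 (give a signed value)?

Pressure head at MW-9: ψ = P/(ρg) = 66×1000 / (1000 × 9.81) = 6.73 m.
Total head at MW-9: h = z + ψ = 262.97 + 6.73 = 269.70 m.
Total head at MW-13: h = 287.93 − 17.61 = 270.32 m.
Head difference: h(MW-9) − h(MW-13) = 269.70 − 270.32 = -0.62 m.

Δh ≈ -0.62 m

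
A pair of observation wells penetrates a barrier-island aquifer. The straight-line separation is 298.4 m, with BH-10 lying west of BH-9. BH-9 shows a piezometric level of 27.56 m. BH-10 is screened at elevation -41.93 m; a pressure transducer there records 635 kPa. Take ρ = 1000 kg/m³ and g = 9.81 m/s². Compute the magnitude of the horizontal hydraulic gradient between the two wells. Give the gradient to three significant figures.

Total head at BH-9: h = 27.56 m (water level in the piezometer is the total head).
Pressure head at BH-10: ψ = P/(ρg) = 635×1000 / (1000 × 9.81) = 64.73 m.
Total head at BH-10: h = z + ψ = -41.93 + 64.73 = 22.80 m.
Head difference: h(BH-9) − h(BH-10) = 27.56 − 22.80 = 4.76 m.
Hydraulic gradient: i = |Δh| / L = 4.76 / 298.4 = 0.0160.

i ≈ 0.0160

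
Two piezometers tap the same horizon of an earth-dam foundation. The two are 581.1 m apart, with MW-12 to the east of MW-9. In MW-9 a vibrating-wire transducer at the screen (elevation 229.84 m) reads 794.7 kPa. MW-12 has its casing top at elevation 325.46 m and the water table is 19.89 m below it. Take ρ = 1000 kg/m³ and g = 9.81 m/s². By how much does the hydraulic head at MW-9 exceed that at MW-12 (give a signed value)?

Δh ≈ 5.28 m

Pressure head at MW-9: ψ = P/(ρg) = 794.7×1000 / (1000 × 9.81) = 81.01 m.
Total head at MW-9: h = z + ψ = 229.84 + 81.01 = 310.85 m.
Total head at MW-12: h = 325.46 − 19.89 = 305.57 m.
Head difference: h(MW-9) − h(MW-12) = 310.85 − 305.57 = 5.28 m.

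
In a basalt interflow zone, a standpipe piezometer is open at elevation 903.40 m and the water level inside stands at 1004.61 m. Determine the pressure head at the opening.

ψ ≈ 101.21 m

Total head h = 1004.61 m (the water-surface elevation in the piezometer).
Pressure head ψ = h − z = 1004.61 − 903.40 = 101.21 m.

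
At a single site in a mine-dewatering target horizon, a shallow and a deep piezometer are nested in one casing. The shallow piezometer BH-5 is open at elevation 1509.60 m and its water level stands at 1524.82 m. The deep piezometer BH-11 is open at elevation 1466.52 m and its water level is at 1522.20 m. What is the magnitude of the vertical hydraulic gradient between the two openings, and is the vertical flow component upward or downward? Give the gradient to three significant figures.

|i_v| ≈ 0.0608; vertical flow is downward

Total head at BH-5: h = 1524.82 m (water level in the standpipe).
Total head at BH-11: h = 1522.20 m.
Δh = h(BH-5) − h(BH-11) = 1524.82 − 1522.20 = 2.62 m.
Vertical separation Δz = 1509.60 − 1466.52 = 43.08 m.
|i_v| = |Δh| / Δz = 2.62 / 43.08 = 0.0608.
Head is higher in the shallow piezometer, so vertical flow is downward (recharge condition).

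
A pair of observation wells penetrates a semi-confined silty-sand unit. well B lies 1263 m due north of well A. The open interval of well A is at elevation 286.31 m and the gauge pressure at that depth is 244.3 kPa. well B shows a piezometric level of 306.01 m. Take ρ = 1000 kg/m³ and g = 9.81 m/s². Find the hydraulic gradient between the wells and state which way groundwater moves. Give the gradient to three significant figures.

i ≈ 0.00412; groundwater flows toward the north

Pressure head at well A: ψ = P/(ρg) = 244.3×1000 / (1000 × 9.81) = 24.90 m.
Total head at well A: h = z + ψ = 286.31 + 24.90 = 311.21 m.
Total head at well B: h = 306.01 m (water level in the piezometer is the total head).
Head difference: h(well A) − h(well B) = 311.21 − 306.01 = 5.20 m.
Hydraulic gradient: i = |Δh| / L = 5.20 / 1263 = 0.00412.
Flow is from higher to lower head: from well A toward well B, i.e. toward the north.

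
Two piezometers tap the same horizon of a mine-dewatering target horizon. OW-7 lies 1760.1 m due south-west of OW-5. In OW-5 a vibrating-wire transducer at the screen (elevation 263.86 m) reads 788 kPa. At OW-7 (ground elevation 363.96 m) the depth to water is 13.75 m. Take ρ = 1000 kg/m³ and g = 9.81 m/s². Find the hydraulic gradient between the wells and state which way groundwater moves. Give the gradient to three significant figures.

Pressure head at OW-5: ψ = P/(ρg) = 788×1000 / (1000 × 9.81) = 80.33 m.
Total head at OW-5: h = z + ψ = 263.86 + 80.33 = 344.19 m.
Total head at OW-7: h = 363.96 − 13.75 = 350.21 m.
Head difference: h(OW-5) − h(OW-7) = 344.19 − 350.21 = -6.02 m.
Hydraulic gradient: i = |Δh| / L = 6.02 / 1760.1 = 0.00342.
Flow is from higher to lower head: from OW-7 toward OW-5, i.e. toward the north-east.

i ≈ 0.00342; groundwater flows toward the north-east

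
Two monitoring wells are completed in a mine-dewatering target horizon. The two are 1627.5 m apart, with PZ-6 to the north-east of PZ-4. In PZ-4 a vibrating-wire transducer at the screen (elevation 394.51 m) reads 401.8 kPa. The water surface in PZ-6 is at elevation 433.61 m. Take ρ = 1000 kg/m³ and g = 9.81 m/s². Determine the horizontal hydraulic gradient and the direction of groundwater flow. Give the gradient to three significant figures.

Pressure head at PZ-4: ψ = P/(ρg) = 401.8×1000 / (1000 × 9.81) = 40.96 m.
Total head at PZ-4: h = z + ψ = 394.51 + 40.96 = 435.47 m.
Total head at PZ-6: h = 433.61 m (water level in the piezometer is the total head).
Head difference: h(PZ-4) − h(PZ-6) = 435.47 − 433.61 = 1.86 m.
Hydraulic gradient: i = |Δh| / L = 1.86 / 1627.5 = 0.00114.
Flow is from higher to lower head: from PZ-4 toward PZ-6, i.e. toward the north-east.

i ≈ 0.00114; groundwater flows toward the north-east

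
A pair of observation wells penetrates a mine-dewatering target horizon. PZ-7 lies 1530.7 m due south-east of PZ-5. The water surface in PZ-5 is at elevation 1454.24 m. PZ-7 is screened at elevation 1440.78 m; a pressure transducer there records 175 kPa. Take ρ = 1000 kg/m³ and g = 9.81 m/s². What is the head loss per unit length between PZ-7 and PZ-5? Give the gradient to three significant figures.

i ≈ 0.00286 m/m

Total head at PZ-5: h = 1454.24 m (water level in the piezometer is the total head).
Pressure head at PZ-7: ψ = P/(ρg) = 175×1000 / (1000 × 9.81) = 17.84 m.
Total head at PZ-7: h = z + ψ = 1440.78 + 17.84 = 1458.62 m.
Head difference: h(PZ-5) − h(PZ-7) = 1454.24 − 1458.62 = -4.38 m.
Hydraulic gradient: i = |Δh| / L = 4.38 / 1530.7 = 0.00286.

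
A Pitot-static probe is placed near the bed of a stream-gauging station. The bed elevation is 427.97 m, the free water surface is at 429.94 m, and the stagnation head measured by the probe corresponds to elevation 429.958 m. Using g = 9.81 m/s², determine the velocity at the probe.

v ≈ 0.594 m/s

Near the bed, under hydrostatic conditions, the piezometric head (z + ψ) equals the free-surface elevation, 429.94 m.
Velocity head = total − piezometric = 429.958 − 429.94 = 0.018 m.
v = √(2g·h_v) = √(2 × 9.81 × 0.018) = 0.594 m/s.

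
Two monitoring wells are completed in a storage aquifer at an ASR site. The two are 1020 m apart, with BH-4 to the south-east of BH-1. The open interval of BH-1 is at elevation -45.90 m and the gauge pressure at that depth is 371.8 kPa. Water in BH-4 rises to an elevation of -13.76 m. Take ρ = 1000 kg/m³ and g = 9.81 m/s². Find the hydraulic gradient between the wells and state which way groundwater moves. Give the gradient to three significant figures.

Pressure head at BH-1: ψ = P/(ρg) = 371.8×1000 / (1000 × 9.81) = 37.90 m.
Total head at BH-1: h = z + ψ = -45.90 + 37.90 = -8.00 m.
Total head at BH-4: h = -13.76 m (water level in the piezometer is the total head).
Head difference: h(BH-1) − h(BH-4) = -8.00 − (-13.76) = 5.76 m.
Hydraulic gradient: i = |Δh| / L = 5.76 / 1020 = 0.00565.
Flow is from higher to lower head: from BH-1 toward BH-4, i.e. toward the south-east.

i ≈ 0.00565; groundwater flows toward the south-east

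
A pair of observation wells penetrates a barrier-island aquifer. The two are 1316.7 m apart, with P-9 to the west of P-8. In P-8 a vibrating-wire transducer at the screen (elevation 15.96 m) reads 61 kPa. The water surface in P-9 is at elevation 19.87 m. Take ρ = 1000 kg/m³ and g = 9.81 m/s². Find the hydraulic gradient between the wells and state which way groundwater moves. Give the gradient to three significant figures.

i ≈ 0.00175; groundwater flows toward the west

Pressure head at P-8: ψ = P/(ρg) = 61×1000 / (1000 × 9.81) = 6.22 m.
Total head at P-8: h = z + ψ = 15.96 + 6.22 = 22.18 m.
Total head at P-9: h = 19.87 m (water level in the piezometer is the total head).
Head difference: h(P-8) − h(P-9) = 22.18 − 19.87 = 2.31 m.
Hydraulic gradient: i = |Δh| / L = 2.31 / 1316.7 = 0.00175.
Flow is from higher to lower head: from P-8 toward P-9, i.e. toward the west.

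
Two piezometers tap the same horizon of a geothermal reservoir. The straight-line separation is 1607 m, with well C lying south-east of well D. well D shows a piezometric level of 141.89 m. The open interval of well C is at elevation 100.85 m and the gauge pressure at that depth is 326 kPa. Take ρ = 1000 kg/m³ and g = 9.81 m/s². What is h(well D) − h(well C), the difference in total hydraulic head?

Δh ≈ 7.81 m

Total head at well D: h = 141.89 m (water level in the piezometer is the total head).
Pressure head at well C: ψ = P/(ρg) = 326×1000 / (1000 × 9.81) = 33.23 m.
Total head at well C: h = z + ψ = 100.85 + 33.23 = 134.08 m.
Head difference: h(well D) − h(well C) = 141.89 − 134.08 = 7.81 m.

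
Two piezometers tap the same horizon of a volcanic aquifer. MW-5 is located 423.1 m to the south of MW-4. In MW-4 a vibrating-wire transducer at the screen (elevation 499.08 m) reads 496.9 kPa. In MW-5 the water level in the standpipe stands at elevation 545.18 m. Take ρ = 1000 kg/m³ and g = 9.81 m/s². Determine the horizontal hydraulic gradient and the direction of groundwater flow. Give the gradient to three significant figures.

i ≈ 0.0108; groundwater flows toward the south

Pressure head at MW-4: ψ = P/(ρg) = 496.9×1000 / (1000 × 9.81) = 50.65 m.
Total head at MW-4: h = z + ψ = 499.08 + 50.65 = 549.73 m.
Total head at MW-5: h = 545.18 m (water level in the piezometer is the total head).
Head difference: h(MW-4) − h(MW-5) = 549.73 − 545.18 = 4.55 m.
Hydraulic gradient: i = |Δh| / L = 4.55 / 423.1 = 0.0108.
Flow is from higher to lower head: from MW-4 toward MW-5, i.e. toward the south.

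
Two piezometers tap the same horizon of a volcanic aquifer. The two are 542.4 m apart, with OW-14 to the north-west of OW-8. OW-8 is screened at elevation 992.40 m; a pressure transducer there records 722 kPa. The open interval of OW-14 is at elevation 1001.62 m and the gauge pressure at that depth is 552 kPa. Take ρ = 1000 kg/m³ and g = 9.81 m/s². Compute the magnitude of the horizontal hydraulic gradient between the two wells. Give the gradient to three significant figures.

Pressure head at OW-8: ψ = P/(ρg) = 722×1000 / (1000 × 9.81) = 73.60 m.
Total head at OW-8: h = z + ψ = 992.40 + 73.60 = 1066.00 m.
Pressure head at OW-14: ψ = P/(ρg) = 552×1000 / (1000 × 9.81) = 56.27 m.
Total head at OW-14: h = z + ψ = 1001.62 + 56.27 = 1057.89 m.
Head difference: h(OW-8) − h(OW-14) = 1066.00 − 1057.89 = 8.11 m.
Hydraulic gradient: i = |Δh| / L = 8.11 / 542.4 = 0.0150.

i ≈ 0.0150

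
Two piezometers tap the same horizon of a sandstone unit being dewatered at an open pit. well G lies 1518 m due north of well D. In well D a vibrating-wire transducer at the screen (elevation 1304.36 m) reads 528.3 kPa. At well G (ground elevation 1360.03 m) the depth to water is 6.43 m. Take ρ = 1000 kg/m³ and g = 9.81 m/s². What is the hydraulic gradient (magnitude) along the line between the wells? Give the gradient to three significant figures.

i ≈ 0.00304

Pressure head at well D: ψ = P/(ρg) = 528.3×1000 / (1000 × 9.81) = 53.85 m.
Total head at well D: h = z + ψ = 1304.36 + 53.85 = 1358.21 m.
Total head at well G: h = 1360.03 − 6.43 = 1353.60 m.
Head difference: h(well D) − h(well G) = 1358.21 − 1353.60 = 4.61 m.
Hydraulic gradient: i = |Δh| / L = 4.61 / 1518 = 0.00304.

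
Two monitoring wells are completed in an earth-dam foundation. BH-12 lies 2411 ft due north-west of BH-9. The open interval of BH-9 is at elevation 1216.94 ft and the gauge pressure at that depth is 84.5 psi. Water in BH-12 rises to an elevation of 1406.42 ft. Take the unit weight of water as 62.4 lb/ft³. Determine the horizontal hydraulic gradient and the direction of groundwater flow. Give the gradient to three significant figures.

i ≈ 0.00229; groundwater flows toward the north-west

Pressure head at BH-9: ψ = 144·P/γ = 144 × 84.5 / 62.4 = 195.00 ft.
Total head at BH-9: h = z + ψ = 1216.94 + 195.00 = 1411.94 ft.
Total head at BH-12: h = 1406.42 ft (water level in the piezometer is the total head).
Head difference: h(BH-9) − h(BH-12) = 1411.94 − 1406.42 = 5.52 ft.
Hydraulic gradient: i = |Δh| / L = 5.52 / 2411 = 0.00229.
Flow is from higher to lower head: from BH-9 toward BH-12, i.e. toward the north-west.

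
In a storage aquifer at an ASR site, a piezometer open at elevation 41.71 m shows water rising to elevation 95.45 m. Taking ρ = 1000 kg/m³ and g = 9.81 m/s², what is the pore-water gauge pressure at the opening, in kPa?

Pressure head ψ = h − z = 95.45 − 41.71 = 53.74 m.
P = ρgψ = 1000 × 9.81 × 53.74 = 527189 Pa ≈ 527 kPa.

P ≈ 527 kPa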